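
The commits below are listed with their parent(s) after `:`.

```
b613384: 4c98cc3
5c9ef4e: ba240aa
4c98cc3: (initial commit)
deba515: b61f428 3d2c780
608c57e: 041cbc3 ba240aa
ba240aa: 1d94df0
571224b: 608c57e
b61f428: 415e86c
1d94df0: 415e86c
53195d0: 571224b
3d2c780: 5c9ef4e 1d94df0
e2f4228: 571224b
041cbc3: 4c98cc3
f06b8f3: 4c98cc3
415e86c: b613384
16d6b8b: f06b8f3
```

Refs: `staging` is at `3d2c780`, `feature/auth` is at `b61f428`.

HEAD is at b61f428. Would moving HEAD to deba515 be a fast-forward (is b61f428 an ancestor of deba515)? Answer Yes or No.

A fast-forward from b61f428 to deba515 is possible iff b61f428 is an ancestor of deba515.
Ancestors of deba515: {1d94df0, 3d2c780, 415e86c, 4c98cc3, 5c9ef4e, b613384, b61f428, ba240aa, deba515}.
b61f428 is among them, so fast-forward is possible.

Yes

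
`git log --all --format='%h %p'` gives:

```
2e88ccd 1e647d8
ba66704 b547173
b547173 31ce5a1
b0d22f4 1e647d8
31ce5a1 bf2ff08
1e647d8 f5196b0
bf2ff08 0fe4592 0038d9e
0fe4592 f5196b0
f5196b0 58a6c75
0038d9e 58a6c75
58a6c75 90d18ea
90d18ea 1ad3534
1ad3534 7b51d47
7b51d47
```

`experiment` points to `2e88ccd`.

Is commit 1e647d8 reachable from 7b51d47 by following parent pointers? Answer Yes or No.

No

Ancestors of 7b51d47: {7b51d47}.
1e647d8 is not in that set, so it is not an ancestor of 7b51d47.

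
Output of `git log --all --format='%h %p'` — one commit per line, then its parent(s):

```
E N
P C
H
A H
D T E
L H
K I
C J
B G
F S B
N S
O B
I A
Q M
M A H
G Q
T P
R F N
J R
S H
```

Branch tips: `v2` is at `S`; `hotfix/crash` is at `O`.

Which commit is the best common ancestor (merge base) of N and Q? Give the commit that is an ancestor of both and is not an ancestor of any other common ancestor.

H

Ancestors of N: {H, N, S}.
Ancestors of Q: {A, H, M, Q}.
Common ancestors: {H}.
The only common ancestor is H, so it is the merge base.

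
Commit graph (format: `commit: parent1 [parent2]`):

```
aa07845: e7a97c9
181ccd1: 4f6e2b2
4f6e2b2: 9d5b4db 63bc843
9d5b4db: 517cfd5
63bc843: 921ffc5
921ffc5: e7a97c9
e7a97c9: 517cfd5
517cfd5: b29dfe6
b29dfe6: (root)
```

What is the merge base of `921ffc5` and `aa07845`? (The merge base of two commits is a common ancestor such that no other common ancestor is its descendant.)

Ancestors of 921ffc5: {517cfd5, 921ffc5, b29dfe6, e7a97c9}.
Ancestors of aa07845: {517cfd5, aa07845, b29dfe6, e7a97c9}.
Common ancestors: {517cfd5, b29dfe6, e7a97c9}.
Among these, e7a97c9 is not an ancestor of any other common ancestor — it is the merge base.

e7a97c9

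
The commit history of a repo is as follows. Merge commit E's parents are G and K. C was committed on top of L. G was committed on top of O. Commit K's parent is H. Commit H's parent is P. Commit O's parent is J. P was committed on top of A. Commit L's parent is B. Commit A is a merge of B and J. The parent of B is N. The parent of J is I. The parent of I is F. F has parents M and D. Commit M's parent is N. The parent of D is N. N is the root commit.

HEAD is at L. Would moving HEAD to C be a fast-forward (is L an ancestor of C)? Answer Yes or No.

A fast-forward from L to C is possible iff L is an ancestor of C.
Ancestors of C: {B, C, L, N}.
L is among them, so fast-forward is possible.

Yes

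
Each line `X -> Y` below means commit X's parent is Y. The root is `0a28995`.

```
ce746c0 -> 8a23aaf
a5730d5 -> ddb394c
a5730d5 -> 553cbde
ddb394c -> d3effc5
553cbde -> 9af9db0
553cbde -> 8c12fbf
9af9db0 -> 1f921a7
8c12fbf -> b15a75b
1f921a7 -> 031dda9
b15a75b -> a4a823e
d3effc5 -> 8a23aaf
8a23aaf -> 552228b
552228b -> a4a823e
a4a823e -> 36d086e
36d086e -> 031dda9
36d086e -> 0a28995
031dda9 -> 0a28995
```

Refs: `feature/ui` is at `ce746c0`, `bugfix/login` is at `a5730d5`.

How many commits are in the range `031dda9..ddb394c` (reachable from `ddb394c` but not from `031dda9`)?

6

Reachable from ddb394c: {031dda9, 0a28995, 36d086e, 552228b, 8a23aaf, a4a823e, d3effc5, ddb394c}.
Reachable from 031dda9: {031dda9, 0a28995}.
In ddb394c's history but not 031dda9's: {36d086e, 552228b, 8a23aaf, a4a823e, d3effc5, ddb394c} — 6 commits.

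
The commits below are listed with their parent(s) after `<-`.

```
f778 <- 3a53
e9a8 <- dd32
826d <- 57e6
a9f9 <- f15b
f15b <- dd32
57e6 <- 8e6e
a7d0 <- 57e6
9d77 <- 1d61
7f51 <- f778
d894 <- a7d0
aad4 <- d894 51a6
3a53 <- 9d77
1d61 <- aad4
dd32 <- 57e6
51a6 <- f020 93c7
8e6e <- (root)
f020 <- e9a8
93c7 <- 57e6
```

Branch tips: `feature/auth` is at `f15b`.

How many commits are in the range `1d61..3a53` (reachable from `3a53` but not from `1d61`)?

2

Reachable from 3a53: {1d61, 3a53, 51a6, 57e6, 8e6e, 93c7, 9d77, a7d0, aad4, d894, dd32, e9a8, f020}.
Reachable from 1d61: {1d61, 51a6, 57e6, 8e6e, 93c7, a7d0, aad4, d894, dd32, e9a8, f020}.
In 3a53's history but not 1d61's: {3a53, 9d77} — 2 commits.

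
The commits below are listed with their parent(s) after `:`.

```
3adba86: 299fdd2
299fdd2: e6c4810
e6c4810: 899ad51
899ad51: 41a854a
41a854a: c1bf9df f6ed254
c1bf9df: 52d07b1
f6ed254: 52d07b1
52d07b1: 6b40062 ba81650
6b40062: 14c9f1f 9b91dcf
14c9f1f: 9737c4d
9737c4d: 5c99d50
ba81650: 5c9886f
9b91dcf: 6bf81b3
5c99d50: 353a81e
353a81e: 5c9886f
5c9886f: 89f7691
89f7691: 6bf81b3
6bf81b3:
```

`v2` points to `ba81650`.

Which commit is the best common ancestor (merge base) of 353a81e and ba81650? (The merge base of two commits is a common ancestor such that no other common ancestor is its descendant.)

Ancestors of 353a81e: {353a81e, 5c9886f, 6bf81b3, 89f7691}.
Ancestors of ba81650: {5c9886f, 6bf81b3, 89f7691, ba81650}.
Common ancestors: {5c9886f, 6bf81b3, 89f7691}.
Among these, 5c9886f is not an ancestor of any other common ancestor — it is the merge base.

5c9886f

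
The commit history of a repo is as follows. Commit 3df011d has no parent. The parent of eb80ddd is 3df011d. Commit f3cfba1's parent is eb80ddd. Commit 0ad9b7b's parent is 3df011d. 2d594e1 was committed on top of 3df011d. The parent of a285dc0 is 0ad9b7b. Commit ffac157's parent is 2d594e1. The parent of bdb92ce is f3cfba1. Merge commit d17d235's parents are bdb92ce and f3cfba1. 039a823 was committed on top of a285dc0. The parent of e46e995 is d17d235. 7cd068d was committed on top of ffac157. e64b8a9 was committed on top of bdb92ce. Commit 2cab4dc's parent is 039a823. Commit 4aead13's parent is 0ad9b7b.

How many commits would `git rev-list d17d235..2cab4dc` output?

Reachable from 2cab4dc: {039a823, 0ad9b7b, 2cab4dc, 3df011d, a285dc0}.
Reachable from d17d235: {3df011d, bdb92ce, d17d235, eb80ddd, f3cfba1}.
In 2cab4dc's history but not d17d235's: {039a823, 0ad9b7b, 2cab4dc, a285dc0} — 4 commits.

4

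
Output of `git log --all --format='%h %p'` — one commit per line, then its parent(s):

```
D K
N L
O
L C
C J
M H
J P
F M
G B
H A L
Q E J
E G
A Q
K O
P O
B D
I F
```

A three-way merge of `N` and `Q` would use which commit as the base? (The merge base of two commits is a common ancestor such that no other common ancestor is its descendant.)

Ancestors of N: {C, J, L, N, O, P}.
Ancestors of Q: {B, D, E, G, J, K, O, P, Q}.
Common ancestors: {J, O, P}.
Among these, J is not an ancestor of any other common ancestor — it is the merge base.

J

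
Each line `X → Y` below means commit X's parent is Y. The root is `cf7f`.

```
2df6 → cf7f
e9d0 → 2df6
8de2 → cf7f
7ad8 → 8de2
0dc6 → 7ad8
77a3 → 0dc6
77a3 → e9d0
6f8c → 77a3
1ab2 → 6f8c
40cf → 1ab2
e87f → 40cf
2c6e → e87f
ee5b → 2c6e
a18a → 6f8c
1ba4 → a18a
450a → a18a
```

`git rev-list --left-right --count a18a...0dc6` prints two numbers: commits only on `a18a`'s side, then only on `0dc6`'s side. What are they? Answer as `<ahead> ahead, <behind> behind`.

5 ahead, 0 behind

Reachable from a18a: {0dc6, 2df6, 6f8c, 77a3, 7ad8, 8de2, a18a, cf7f, e9d0}.
Reachable from 0dc6: {0dc6, 7ad8, 8de2, cf7f}.
Only in a18a's history (ahead): {2df6, 6f8c, 77a3, a18a, e9d0} — 5.
Only in 0dc6's history (behind): {} — 0.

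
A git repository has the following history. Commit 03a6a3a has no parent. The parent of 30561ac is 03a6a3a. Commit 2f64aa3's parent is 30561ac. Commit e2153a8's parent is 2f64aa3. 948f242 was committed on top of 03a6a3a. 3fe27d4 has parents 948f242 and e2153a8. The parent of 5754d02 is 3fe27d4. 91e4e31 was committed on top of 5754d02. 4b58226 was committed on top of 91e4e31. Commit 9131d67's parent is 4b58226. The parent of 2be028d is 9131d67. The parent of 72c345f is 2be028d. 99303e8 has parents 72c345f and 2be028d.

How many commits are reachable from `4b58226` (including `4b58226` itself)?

Walking parent pointers from 4b58226: reachable set = {03a6a3a, 2f64aa3, 30561ac, 3fe27d4, 4b58226, 5754d02, 91e4e31, 948f242, e2153a8}.
That is 9 commits.

9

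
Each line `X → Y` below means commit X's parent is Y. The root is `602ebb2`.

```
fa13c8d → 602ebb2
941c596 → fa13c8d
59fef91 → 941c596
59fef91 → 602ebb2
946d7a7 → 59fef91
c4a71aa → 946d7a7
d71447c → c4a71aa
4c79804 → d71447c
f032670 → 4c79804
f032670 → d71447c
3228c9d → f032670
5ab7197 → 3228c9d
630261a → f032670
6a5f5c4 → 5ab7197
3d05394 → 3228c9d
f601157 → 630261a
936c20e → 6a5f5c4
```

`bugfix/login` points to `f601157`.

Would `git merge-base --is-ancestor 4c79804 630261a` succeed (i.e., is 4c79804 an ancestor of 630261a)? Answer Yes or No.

Ancestors of 630261a (commits reachable by following parents): {4c79804, 59fef91, 602ebb2, 630261a, 941c596, 946d7a7, c4a71aa, d71447c, f032670, fa13c8d}.
4c79804 is in that set, so it is an ancestor of 630261a.

Yes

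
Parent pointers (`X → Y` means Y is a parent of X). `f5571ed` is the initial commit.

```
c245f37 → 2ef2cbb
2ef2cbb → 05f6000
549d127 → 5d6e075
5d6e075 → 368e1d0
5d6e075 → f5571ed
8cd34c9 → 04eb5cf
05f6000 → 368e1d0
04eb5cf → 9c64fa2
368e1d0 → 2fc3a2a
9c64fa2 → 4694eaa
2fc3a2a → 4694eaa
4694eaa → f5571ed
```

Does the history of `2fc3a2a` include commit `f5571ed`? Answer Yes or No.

Yes

Ancestors of 2fc3a2a (commits reachable by following parents): {2fc3a2a, 4694eaa, f5571ed}.
f5571ed is in that set, so it is an ancestor of 2fc3a2a.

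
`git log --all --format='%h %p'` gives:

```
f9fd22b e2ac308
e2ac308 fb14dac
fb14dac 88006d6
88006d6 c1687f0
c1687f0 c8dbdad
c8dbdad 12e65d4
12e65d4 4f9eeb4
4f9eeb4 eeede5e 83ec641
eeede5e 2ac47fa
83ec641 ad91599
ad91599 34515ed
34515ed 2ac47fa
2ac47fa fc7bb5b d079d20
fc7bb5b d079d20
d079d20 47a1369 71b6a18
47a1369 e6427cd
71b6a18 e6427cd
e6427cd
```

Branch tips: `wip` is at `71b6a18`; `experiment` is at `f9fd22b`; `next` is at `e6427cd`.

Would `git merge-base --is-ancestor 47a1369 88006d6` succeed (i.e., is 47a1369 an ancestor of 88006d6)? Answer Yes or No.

Ancestors of 88006d6 (commits reachable by following parents): {12e65d4, 2ac47fa, 34515ed, 47a1369, 4f9eeb4, 71b6a18, 83ec641, 88006d6, ad91599, c1687f0, c8dbdad, d079d20, e6427cd, eeede5e, fc7bb5b}.
47a1369 is in that set, so it is an ancestor of 88006d6.

Yes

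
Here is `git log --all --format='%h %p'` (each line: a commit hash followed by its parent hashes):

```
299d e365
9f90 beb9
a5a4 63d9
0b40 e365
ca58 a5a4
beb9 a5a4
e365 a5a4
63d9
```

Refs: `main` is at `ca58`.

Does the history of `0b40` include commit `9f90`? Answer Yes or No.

No

Ancestors of 0b40: {0b40, 63d9, a5a4, e365}.
9f90 is not in that set, so it is not an ancestor of 0b40.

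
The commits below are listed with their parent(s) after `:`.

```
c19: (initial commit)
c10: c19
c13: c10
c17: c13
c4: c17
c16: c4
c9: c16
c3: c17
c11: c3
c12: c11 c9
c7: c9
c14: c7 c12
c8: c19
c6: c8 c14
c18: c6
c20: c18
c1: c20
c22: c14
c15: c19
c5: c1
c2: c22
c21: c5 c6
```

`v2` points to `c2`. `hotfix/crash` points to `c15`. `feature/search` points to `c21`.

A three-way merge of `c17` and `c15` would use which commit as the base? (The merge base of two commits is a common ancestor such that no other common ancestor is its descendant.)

c19

Ancestors of c17: {c10, c13, c17, c19}.
Ancestors of c15: {c15, c19}.
Common ancestors: {c19}.
The only common ancestor is c19, so it is the merge base.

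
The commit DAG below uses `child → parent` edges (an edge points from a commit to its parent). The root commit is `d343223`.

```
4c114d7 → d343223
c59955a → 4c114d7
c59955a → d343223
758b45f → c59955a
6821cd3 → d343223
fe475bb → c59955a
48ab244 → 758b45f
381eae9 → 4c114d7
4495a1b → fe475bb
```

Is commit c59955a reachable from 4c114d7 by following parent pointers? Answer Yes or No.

No

Ancestors of 4c114d7: {4c114d7, d343223}.
c59955a is not in that set, so it is not an ancestor of 4c114d7.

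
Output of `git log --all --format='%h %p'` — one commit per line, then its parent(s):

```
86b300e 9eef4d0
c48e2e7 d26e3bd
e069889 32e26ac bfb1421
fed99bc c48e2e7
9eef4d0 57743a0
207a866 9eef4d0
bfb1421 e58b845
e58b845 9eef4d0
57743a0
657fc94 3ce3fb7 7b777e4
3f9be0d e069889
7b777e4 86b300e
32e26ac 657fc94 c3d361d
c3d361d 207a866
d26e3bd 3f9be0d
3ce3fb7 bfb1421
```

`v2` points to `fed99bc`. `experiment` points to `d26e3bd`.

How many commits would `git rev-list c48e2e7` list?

Walking parent pointers from c48e2e7: reachable set = {207a866, 32e26ac, 3ce3fb7, 3f9be0d, 57743a0, 657fc94, 7b777e4, 86b300e, 9eef4d0, bfb1421, c3d361d, c48e2e7, d26e3bd, e069889, e58b845}.
That is 15 commits.

15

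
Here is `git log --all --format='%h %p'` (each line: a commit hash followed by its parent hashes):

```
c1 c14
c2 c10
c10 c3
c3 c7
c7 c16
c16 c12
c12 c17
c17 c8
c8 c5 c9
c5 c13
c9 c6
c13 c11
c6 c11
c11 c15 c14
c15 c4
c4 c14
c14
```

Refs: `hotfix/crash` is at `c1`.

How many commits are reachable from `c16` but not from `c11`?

Reachable from c16: {c11, c12, c13, c14, c15, c16, c17, c4, c5, c6, c8, c9}.
Reachable from c11: {c11, c14, c15, c4}.
In c16's history but not c11's: {c12, c13, c16, c17, c5, c6, c8, c9} — 8 commits.

8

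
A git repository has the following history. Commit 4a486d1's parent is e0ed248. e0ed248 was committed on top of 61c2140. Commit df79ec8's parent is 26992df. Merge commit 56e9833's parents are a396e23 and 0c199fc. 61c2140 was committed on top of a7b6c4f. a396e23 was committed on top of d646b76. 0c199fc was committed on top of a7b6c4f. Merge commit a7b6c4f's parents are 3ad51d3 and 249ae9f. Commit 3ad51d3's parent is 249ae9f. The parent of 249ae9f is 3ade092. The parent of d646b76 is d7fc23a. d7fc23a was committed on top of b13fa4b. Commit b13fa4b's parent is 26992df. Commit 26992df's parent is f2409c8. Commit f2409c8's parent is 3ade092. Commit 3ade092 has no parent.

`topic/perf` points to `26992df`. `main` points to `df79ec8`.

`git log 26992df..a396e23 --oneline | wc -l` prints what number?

Reachable from a396e23: {26992df, 3ade092, a396e23, b13fa4b, d646b76, d7fc23a, f2409c8}.
Reachable from 26992df: {26992df, 3ade092, f2409c8}.
In a396e23's history but not 26992df's: {a396e23, b13fa4b, d646b76, d7fc23a} — 4 commits.

4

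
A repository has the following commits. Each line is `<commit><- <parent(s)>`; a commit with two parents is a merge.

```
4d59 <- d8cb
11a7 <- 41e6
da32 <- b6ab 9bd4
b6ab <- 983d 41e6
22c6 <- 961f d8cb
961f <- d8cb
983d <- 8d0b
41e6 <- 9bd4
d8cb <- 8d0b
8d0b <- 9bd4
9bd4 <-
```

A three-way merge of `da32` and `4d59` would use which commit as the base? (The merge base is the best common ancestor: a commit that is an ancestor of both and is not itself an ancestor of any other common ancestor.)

Ancestors of da32: {41e6, 8d0b, 983d, 9bd4, b6ab, da32}.
Ancestors of 4d59: {4d59, 8d0b, 9bd4, d8cb}.
Common ancestors: {8d0b, 9bd4}.
Among these, 8d0b is not an ancestor of any other common ancestor — it is the merge base.

8d0b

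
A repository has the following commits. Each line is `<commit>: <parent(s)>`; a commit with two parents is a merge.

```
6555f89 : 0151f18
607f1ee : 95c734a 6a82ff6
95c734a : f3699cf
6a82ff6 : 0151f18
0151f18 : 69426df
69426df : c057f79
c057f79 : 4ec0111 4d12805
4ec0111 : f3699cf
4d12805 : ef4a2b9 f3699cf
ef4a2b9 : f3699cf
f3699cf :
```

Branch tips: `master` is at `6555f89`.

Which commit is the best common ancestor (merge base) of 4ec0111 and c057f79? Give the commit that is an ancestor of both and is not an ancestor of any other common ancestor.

4ec0111

Ancestors of 4ec0111: {4ec0111, f3699cf}.
Ancestors of c057f79: {4d12805, 4ec0111, c057f79, ef4a2b9, f3699cf}.
Common ancestors: {4ec0111, f3699cf}.
Among these, 4ec0111 is not an ancestor of any other common ancestor — it is the merge base.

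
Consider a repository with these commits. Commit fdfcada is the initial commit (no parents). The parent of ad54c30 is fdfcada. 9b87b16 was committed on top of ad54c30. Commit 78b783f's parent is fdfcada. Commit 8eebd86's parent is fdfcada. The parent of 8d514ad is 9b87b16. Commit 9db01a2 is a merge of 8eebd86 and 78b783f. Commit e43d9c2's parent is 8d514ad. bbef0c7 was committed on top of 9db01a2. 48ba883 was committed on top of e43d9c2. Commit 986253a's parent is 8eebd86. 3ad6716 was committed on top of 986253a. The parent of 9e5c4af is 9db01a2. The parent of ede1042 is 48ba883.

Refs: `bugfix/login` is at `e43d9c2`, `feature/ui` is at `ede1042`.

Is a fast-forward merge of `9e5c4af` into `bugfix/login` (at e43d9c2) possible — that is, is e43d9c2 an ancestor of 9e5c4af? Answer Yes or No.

A fast-forward from e43d9c2 to 9e5c4af is possible iff e43d9c2 is an ancestor of 9e5c4af.
Ancestors of 9e5c4af: {78b783f, 8eebd86, 9db01a2, 9e5c4af, fdfcada}.
e43d9c2 is not among them, so fast-forward is not possible.

No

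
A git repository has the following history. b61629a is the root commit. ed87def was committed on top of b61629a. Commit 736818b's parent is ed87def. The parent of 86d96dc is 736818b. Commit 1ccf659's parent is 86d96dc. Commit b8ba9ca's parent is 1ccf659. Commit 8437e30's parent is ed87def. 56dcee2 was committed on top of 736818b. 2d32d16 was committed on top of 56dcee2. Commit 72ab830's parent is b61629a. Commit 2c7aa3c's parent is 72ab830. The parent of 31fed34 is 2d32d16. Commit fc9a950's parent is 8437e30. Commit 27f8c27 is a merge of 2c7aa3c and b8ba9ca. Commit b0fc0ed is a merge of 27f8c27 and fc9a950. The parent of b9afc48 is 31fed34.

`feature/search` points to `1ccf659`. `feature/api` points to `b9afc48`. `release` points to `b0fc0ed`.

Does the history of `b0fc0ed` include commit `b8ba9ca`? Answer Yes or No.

Yes

Ancestors of b0fc0ed (commits reachable by following parents): {1ccf659, 27f8c27, 2c7aa3c, 72ab830, 736818b, 8437e30, 86d96dc, b0fc0ed, b61629a, b8ba9ca, ed87def, fc9a950}.
b8ba9ca is in that set, so it is an ancestor of b0fc0ed.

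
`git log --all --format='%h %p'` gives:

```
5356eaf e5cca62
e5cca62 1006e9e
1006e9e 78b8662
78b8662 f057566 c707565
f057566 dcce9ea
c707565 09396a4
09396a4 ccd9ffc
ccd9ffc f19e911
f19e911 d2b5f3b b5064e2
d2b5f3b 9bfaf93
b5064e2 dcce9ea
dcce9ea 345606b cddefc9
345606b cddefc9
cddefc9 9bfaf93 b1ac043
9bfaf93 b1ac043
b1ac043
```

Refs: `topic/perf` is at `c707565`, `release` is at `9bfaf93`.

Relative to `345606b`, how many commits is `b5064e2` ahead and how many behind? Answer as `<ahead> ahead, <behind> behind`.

Reachable from b5064e2: {345606b, 9bfaf93, b1ac043, b5064e2, cddefc9, dcce9ea}.
Reachable from 345606b: {345606b, 9bfaf93, b1ac043, cddefc9}.
Only in b5064e2's history (ahead): {b5064e2, dcce9ea} — 2.
Only in 345606b's history (behind): {} — 0.

2 ahead, 0 behind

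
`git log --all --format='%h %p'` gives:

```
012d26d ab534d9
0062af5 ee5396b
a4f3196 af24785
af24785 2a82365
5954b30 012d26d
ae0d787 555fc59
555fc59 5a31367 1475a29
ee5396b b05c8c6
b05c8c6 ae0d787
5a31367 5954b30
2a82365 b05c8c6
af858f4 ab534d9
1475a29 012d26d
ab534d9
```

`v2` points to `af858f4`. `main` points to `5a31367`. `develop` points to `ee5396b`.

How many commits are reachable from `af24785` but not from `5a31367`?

6

Reachable from af24785: {012d26d, 1475a29, 2a82365, 555fc59, 5954b30, 5a31367, ab534d9, ae0d787, af24785, b05c8c6}.
Reachable from 5a31367: {012d26d, 5954b30, 5a31367, ab534d9}.
In af24785's history but not 5a31367's: {1475a29, 2a82365, 555fc59, ae0d787, af24785, b05c8c6} — 6 commits.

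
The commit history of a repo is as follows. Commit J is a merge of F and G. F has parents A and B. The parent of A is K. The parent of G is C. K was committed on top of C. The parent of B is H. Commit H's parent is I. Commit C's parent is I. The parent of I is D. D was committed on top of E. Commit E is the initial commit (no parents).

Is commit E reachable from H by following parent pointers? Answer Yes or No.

Yes

Ancestors of H (commits reachable by following parents): {D, E, H, I}.
E is in that set, so it is an ancestor of H.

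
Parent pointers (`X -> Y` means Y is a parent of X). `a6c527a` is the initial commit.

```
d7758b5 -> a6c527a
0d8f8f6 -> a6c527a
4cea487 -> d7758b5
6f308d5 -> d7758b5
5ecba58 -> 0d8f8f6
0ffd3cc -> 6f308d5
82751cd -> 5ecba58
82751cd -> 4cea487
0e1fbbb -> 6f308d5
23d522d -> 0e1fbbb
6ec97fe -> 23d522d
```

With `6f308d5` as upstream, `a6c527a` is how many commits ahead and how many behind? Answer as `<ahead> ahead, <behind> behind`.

Reachable from a6c527a: {a6c527a}.
Reachable from 6f308d5: {6f308d5, a6c527a, d7758b5}.
Only in a6c527a's history (ahead): {} — 0.
Only in 6f308d5's history (behind): {6f308d5, d7758b5} — 2.

0 ahead, 2 behind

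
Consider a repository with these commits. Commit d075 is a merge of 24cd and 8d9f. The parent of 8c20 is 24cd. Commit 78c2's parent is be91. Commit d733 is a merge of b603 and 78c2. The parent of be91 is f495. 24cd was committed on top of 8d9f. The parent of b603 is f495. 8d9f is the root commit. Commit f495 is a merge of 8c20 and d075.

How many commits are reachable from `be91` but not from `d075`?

Reachable from be91: {24cd, 8c20, 8d9f, be91, d075, f495}.
Reachable from d075: {24cd, 8d9f, d075}.
In be91's history but not d075's: {8c20, be91, f495} — 3 commits.

3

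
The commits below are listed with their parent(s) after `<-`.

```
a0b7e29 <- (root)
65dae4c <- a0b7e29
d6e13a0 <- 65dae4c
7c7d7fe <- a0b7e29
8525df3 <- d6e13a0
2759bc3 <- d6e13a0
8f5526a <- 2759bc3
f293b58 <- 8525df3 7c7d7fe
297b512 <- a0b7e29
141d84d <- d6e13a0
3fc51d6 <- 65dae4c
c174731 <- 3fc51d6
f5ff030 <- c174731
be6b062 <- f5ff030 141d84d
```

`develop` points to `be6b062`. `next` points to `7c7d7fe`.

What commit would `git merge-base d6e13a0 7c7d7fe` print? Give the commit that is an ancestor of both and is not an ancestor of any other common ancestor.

a0b7e29

Ancestors of d6e13a0: {65dae4c, a0b7e29, d6e13a0}.
Ancestors of 7c7d7fe: {7c7d7fe, a0b7e29}.
Common ancestors: {a0b7e29}.
The only common ancestor is a0b7e29, so it is the merge base.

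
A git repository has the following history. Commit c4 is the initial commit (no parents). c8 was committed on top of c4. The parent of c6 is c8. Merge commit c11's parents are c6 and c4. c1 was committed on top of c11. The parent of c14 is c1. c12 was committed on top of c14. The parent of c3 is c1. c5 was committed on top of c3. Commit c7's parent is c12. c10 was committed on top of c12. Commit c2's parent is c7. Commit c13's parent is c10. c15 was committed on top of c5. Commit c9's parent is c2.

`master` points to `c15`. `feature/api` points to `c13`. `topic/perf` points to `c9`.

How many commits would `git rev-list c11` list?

Walking parent pointers from c11: reachable set = {c11, c4, c6, c8}.
That is 4 commits.

4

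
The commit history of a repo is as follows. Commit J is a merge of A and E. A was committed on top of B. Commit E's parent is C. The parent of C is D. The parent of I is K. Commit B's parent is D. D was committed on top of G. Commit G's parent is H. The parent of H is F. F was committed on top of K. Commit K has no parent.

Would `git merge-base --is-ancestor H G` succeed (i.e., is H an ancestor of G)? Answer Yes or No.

Ancestors of G (commits reachable by following parents): {F, G, H, K}.
H is in that set, so it is an ancestor of G.

Yes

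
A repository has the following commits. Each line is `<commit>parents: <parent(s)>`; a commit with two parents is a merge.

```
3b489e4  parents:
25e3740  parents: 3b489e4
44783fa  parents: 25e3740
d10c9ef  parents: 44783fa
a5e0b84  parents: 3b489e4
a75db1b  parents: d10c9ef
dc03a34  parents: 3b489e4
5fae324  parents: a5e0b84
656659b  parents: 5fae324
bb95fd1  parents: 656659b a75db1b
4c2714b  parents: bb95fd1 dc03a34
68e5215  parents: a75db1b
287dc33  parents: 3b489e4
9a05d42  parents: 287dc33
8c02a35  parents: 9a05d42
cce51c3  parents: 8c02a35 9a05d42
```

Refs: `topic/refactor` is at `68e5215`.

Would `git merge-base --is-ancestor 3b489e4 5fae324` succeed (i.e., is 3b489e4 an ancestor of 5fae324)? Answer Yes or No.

Ancestors of 5fae324 (commits reachable by following parents): {3b489e4, 5fae324, a5e0b84}.
3b489e4 is in that set, so it is an ancestor of 5fae324.

Yes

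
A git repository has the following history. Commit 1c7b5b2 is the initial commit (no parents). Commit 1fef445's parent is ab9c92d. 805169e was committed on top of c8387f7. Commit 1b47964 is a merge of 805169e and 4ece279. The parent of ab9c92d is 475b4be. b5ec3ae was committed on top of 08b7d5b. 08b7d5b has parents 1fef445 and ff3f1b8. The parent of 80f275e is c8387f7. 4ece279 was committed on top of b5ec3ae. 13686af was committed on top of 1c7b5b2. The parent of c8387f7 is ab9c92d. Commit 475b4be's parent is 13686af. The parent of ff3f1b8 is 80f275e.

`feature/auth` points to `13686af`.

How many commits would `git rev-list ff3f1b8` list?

Walking parent pointers from ff3f1b8: reachable set = {13686af, 1c7b5b2, 475b4be, 80f275e, ab9c92d, c8387f7, ff3f1b8}.
That is 7 commits.

7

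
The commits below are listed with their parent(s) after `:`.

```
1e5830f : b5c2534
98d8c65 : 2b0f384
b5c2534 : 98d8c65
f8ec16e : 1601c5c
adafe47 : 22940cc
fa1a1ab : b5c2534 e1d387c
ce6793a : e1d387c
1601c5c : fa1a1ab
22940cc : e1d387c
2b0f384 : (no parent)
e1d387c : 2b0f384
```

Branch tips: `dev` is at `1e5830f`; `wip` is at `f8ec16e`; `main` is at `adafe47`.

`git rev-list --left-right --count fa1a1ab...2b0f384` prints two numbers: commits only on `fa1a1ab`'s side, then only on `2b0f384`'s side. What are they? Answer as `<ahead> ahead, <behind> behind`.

4 ahead, 0 behind

Reachable from fa1a1ab: {2b0f384, 98d8c65, b5c2534, e1d387c, fa1a1ab}.
Reachable from 2b0f384: {2b0f384}.
Only in fa1a1ab's history (ahead): {98d8c65, b5c2534, e1d387c, fa1a1ab} — 4.
Only in 2b0f384's history (behind): {} — 0.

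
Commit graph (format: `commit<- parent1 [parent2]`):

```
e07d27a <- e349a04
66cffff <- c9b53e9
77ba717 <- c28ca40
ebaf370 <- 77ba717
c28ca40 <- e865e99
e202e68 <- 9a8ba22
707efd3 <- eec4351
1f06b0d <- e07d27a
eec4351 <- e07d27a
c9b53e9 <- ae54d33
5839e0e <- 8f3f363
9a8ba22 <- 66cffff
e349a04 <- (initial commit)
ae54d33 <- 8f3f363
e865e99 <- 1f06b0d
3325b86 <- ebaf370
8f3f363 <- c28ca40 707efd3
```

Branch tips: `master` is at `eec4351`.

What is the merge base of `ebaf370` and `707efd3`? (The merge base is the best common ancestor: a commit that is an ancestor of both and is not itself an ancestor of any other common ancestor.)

e07d27a

Ancestors of ebaf370: {1f06b0d, 77ba717, c28ca40, e07d27a, e349a04, e865e99, ebaf370}.
Ancestors of 707efd3: {707efd3, e07d27a, e349a04, eec4351}.
Common ancestors: {e07d27a, e349a04}.
Among these, e07d27a is not an ancestor of any other common ancestor — it is the merge base.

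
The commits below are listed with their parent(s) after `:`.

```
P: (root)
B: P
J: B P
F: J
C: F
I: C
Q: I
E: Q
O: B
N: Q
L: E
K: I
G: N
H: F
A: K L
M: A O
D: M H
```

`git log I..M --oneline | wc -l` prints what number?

7

Reachable from M: {A, B, C, E, F, I, J, K, L, M, O, P, Q}.
Reachable from I: {B, C, F, I, J, P}.
In M's history but not I's: {A, E, K, L, M, O, Q} — 7 commits.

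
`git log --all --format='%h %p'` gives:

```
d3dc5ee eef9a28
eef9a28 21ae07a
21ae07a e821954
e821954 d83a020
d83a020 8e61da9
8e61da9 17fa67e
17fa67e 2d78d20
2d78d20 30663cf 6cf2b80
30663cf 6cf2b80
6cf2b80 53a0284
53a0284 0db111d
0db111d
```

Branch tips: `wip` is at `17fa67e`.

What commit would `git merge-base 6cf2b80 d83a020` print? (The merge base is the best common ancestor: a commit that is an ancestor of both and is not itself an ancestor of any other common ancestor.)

Ancestors of 6cf2b80: {0db111d, 53a0284, 6cf2b80}.
Ancestors of d83a020: {0db111d, 17fa67e, 2d78d20, 30663cf, 53a0284, 6cf2b80, 8e61da9, d83a020}.
Common ancestors: {0db111d, 53a0284, 6cf2b80}.
Among these, 6cf2b80 is not an ancestor of any other common ancestor — it is the merge base.

6cf2b80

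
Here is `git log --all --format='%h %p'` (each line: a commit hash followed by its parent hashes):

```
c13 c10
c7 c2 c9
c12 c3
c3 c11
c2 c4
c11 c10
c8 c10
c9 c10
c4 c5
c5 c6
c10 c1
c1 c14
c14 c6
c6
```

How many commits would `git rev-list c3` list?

6

Walking parent pointers from c3: reachable set = {c1, c10, c11, c14, c3, c6}.
That is 6 commits.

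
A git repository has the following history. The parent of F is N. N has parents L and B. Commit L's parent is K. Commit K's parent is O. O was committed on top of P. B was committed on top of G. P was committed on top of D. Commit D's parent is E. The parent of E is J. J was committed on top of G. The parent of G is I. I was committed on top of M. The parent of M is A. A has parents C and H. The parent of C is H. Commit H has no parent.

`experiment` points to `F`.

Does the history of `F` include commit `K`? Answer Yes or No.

Yes

Ancestors of F (commits reachable by following parents): {A, B, C, D, E, F, G, H, I, J, K, L, M, N, O, P}.
K is in that set, so it is an ancestor of F.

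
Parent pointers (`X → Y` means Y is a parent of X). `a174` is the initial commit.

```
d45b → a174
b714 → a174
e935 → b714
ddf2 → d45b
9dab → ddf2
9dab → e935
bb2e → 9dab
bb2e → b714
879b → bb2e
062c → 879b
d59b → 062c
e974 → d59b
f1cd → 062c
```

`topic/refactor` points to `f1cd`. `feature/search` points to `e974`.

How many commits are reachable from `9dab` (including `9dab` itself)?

6

Walking parent pointers from 9dab: reachable set = {9dab, a174, b714, d45b, ddf2, e935}.
That is 6 commits.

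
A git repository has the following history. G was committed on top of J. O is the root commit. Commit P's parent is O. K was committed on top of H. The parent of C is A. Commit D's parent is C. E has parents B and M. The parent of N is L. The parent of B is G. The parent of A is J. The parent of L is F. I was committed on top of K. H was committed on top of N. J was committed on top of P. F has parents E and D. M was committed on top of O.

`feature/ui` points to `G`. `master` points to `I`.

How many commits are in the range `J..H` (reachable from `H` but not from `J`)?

11

Reachable from H: {A, B, C, D, E, F, G, H, J, L, M, N, O, P}.
Reachable from J: {J, O, P}.
In H's history but not J's: {A, B, C, D, E, F, G, H, L, M, N} — 11 commits.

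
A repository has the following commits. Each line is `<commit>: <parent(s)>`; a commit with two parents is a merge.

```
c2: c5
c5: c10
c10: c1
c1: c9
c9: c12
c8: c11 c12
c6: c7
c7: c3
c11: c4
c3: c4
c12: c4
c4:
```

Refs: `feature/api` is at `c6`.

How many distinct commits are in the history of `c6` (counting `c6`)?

4

Walking parent pointers from c6: reachable set = {c3, c4, c6, c7}.
That is 4 commits.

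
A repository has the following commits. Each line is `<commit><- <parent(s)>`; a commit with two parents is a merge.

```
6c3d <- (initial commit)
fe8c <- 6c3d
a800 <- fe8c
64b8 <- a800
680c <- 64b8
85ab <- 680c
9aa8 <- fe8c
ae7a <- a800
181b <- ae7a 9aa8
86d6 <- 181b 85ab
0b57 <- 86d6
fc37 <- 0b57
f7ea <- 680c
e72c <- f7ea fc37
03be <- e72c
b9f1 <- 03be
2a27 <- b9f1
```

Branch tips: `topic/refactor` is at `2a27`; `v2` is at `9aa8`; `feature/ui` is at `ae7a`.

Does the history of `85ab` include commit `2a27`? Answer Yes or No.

No

Ancestors of 85ab: {64b8, 680c, 6c3d, 85ab, a800, fe8c}.
2a27 is not in that set, so it is not an ancestor of 85ab.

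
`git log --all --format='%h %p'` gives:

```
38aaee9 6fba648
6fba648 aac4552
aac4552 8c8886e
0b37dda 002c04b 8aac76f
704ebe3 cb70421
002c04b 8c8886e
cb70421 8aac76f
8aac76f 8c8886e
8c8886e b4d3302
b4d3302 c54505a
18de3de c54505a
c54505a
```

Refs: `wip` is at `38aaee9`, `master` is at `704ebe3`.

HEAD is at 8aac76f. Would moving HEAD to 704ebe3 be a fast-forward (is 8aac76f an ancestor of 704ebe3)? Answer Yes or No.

Yes

A fast-forward from 8aac76f to 704ebe3 is possible iff 8aac76f is an ancestor of 704ebe3.
Ancestors of 704ebe3: {704ebe3, 8aac76f, 8c8886e, b4d3302, c54505a, cb70421}.
8aac76f is among them, so fast-forward is possible.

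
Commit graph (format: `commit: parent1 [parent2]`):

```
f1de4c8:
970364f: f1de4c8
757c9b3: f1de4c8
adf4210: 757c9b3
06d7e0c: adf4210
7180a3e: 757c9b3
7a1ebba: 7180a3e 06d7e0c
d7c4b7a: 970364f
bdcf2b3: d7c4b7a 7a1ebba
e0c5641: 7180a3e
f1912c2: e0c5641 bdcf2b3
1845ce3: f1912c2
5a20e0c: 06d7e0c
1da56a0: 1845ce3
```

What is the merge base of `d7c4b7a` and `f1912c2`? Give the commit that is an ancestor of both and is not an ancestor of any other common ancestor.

Ancestors of d7c4b7a: {970364f, d7c4b7a, f1de4c8}.
Ancestors of f1912c2: {06d7e0c, 7180a3e, 757c9b3, 7a1ebba, 970364f, adf4210, bdcf2b3, d7c4b7a, e0c5641, f1912c2, f1de4c8}.
Common ancestors: {970364f, d7c4b7a, f1de4c8}.
Among these, d7c4b7a is not an ancestor of any other common ancestor — it is the merge base.

d7c4b7a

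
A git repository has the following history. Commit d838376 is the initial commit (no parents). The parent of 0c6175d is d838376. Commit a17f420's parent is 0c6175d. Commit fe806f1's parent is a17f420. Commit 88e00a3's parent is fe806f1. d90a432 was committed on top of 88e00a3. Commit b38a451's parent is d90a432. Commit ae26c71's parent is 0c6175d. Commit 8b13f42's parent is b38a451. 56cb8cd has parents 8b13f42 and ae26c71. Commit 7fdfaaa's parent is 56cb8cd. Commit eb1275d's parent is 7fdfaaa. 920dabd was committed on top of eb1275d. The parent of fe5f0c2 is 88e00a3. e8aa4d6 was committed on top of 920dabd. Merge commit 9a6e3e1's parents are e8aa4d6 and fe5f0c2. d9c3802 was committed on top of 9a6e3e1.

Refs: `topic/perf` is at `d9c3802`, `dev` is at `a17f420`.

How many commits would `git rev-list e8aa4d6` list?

Walking parent pointers from e8aa4d6: reachable set = {0c6175d, 56cb8cd, 7fdfaaa, 88e00a3, 8b13f42, 920dabd, a17f420, ae26c71, b38a451, d838376, d90a432, e8aa4d6, eb1275d, fe806f1}.
That is 14 commits.

14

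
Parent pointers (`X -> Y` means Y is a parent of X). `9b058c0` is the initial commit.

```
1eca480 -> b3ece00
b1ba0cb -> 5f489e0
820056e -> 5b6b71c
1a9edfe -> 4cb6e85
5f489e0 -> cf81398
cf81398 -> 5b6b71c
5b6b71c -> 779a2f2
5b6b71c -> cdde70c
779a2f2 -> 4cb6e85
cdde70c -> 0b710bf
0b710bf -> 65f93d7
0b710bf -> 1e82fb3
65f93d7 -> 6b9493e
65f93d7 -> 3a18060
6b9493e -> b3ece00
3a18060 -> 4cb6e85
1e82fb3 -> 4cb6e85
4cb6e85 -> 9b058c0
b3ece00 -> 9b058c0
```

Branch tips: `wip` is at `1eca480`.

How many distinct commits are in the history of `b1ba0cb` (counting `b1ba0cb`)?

14

Walking parent pointers from b1ba0cb: reachable set = {0b710bf, 1e82fb3, 3a18060, 4cb6e85, 5b6b71c, 5f489e0, 65f93d7, 6b9493e, 779a2f2, 9b058c0, b1ba0cb, b3ece00, cdde70c, cf81398}.
That is 14 commits.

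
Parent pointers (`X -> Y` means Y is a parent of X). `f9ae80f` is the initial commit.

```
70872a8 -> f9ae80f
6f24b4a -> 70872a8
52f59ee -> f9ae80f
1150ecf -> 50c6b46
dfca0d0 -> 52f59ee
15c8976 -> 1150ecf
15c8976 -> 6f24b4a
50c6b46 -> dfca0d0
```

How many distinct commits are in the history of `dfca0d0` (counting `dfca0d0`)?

3

Walking parent pointers from dfca0d0: reachable set = {52f59ee, dfca0d0, f9ae80f}.
That is 3 commits.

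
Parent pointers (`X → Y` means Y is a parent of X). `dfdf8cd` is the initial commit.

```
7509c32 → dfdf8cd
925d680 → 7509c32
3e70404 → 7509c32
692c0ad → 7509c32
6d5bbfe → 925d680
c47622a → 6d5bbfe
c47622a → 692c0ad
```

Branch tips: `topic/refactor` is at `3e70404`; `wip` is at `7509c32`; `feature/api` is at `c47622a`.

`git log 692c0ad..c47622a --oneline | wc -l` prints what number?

Reachable from c47622a: {692c0ad, 6d5bbfe, 7509c32, 925d680, c47622a, dfdf8cd}.
Reachable from 692c0ad: {692c0ad, 7509c32, dfdf8cd}.
In c47622a's history but not 692c0ad's: {6d5bbfe, 925d680, c47622a} — 3 commits.

3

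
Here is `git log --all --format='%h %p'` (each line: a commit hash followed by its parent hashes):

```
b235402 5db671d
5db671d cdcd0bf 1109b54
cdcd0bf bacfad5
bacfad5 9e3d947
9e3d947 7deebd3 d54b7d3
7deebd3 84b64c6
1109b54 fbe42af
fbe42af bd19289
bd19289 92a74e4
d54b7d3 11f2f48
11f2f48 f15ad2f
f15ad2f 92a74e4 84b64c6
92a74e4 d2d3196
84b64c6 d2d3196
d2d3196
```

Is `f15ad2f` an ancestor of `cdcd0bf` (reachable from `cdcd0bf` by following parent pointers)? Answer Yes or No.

Ancestors of cdcd0bf (commits reachable by following parents): {11f2f48, 7deebd3, 84b64c6, 92a74e4, 9e3d947, bacfad5, cdcd0bf, d2d3196, d54b7d3, f15ad2f}.
f15ad2f is in that set, so it is an ancestor of cdcd0bf.

Yes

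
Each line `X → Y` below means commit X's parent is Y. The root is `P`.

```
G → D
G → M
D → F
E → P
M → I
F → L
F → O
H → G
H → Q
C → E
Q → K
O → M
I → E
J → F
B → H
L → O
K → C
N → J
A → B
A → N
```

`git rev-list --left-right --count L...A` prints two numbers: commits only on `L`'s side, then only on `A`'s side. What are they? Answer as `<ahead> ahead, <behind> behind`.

Reachable from L: {E, I, L, M, O, P}.
Reachable from A: {A, B, C, D, E, F, G, H, I, J, K, L, M, N, O, P, Q}.
Only in L's history (ahead): {} — 0.
Only in A's history (behind): {A, B, C, D, F, G, H, J, K, N, Q} — 11.

0 ahead, 11 behind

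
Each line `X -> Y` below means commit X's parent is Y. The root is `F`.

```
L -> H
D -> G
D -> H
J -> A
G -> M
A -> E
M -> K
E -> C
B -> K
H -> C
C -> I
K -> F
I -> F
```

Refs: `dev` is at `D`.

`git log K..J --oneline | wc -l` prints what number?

5

Reachable from J: {A, C, E, F, I, J}.
Reachable from K: {F, K}.
In J's history but not K's: {A, C, E, I, J} — 5 commits.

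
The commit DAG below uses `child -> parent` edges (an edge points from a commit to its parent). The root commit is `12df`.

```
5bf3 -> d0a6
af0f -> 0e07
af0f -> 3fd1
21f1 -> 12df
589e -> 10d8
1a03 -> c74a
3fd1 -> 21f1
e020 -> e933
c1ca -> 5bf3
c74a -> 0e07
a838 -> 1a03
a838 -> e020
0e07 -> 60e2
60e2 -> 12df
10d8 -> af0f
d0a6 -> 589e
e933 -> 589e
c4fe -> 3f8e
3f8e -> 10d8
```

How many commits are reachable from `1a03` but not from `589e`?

2

Reachable from 1a03: {0e07, 12df, 1a03, 60e2, c74a}.
Reachable from 589e: {0e07, 10d8, 12df, 21f1, 3fd1, 589e, 60e2, af0f}.
In 1a03's history but not 589e's: {1a03, c74a} — 2 commits.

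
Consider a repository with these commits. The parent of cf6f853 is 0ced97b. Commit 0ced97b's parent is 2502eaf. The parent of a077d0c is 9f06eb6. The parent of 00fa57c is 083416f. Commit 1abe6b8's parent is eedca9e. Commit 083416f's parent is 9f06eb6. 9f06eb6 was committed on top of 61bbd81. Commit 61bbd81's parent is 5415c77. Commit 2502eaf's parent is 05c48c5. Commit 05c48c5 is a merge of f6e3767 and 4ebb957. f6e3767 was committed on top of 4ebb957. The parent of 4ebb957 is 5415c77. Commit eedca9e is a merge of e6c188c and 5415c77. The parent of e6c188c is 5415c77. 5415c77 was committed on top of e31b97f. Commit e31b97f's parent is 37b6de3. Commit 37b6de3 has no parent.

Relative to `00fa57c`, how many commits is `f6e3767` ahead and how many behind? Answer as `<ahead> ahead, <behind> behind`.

Reachable from f6e3767: {37b6de3, 4ebb957, 5415c77, e31b97f, f6e3767}.
Reachable from 00fa57c: {00fa57c, 083416f, 37b6de3, 5415c77, 61bbd81, 9f06eb6, e31b97f}.
Only in f6e3767's history (ahead): {4ebb957, f6e3767} — 2.
Only in 00fa57c's history (behind): {00fa57c, 083416f, 61bbd81, 9f06eb6} — 4.

2 ahead, 4 behind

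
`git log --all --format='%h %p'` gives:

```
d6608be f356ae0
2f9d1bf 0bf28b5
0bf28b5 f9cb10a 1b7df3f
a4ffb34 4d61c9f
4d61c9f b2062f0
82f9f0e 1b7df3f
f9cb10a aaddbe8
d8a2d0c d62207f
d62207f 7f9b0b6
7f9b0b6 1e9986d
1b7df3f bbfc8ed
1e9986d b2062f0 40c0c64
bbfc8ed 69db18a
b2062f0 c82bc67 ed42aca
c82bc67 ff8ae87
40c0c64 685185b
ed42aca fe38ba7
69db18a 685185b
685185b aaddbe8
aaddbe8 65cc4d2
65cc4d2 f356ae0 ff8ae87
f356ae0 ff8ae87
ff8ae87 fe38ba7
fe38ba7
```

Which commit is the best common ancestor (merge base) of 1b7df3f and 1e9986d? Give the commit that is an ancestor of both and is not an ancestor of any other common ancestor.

Ancestors of 1b7df3f: {1b7df3f, 65cc4d2, 685185b, 69db18a, aaddbe8, bbfc8ed, f356ae0, fe38ba7, ff8ae87}.
Ancestors of 1e9986d: {1e9986d, 40c0c64, 65cc4d2, 685185b, aaddbe8, b2062f0, c82bc67, ed42aca, f356ae0, fe38ba7, ff8ae87}.
Common ancestors: {65cc4d2, 685185b, aaddbe8, f356ae0, fe38ba7, ff8ae87}.
Among these, 685185b is not an ancestor of any other common ancestor — it is the merge base.

685185b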